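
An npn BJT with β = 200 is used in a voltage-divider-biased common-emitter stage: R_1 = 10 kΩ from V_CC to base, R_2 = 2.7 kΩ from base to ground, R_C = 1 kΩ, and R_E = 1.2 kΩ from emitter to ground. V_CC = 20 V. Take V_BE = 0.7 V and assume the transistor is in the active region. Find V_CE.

Thevenize the base divider: V_Th = V_CC·R_2/(R_1+R_2) = 20×2.7/12.7 = 4.25 V, R_Th = R_1‖R_2 = 2.13 kΩ.
Base-emitter loop: V_Th = I_B·R_Th + V_BE + (β+1)I_B·R_E, so I_B = (4.25 − 0.7) / (2.13 + 201×1.2) = 0.0146 mA.
I_C = β·I_B = 200×0.0146 = 2.92 mA, and I_E = (β+1)I_B = 2.93 mA.
V_CE = V_CC − I_C·R_C − I_E·R_E = 20 − 2.92×1 − 2.93×1.2 = 13.6 V.
V_CE = 13.6 V > 0.2 V confirms active-region operation.

V_CE ≈ 14 V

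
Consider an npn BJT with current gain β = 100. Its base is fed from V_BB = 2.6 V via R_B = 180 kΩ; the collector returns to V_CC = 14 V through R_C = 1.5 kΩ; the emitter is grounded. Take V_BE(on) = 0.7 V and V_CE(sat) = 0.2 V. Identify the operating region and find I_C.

Assume active. Base-emitter loop: I_B = (V_BB − V_BE)/R_B = (2.6 − 0.7)/180 = 0.0106 mA.
I_C = β·I_B = 100×0.0106 = 1.06 mA.
V_CE = V_CC − I_C·R_C = 14 − 1.06×1.5 = 12.4 V > V_CE(sat), so the active-region assumption holds.

active; I_C ≈ 1.1 mA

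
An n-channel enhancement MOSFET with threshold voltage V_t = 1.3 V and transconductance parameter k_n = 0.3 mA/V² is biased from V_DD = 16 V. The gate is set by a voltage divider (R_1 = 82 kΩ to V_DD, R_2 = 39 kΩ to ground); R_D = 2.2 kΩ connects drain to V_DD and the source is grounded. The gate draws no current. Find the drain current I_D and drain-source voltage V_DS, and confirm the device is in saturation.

I_D ≈ 2.2 mA, V_DS ≈ 11 V

V_G = V_DD·R_2/(R_1+R_2) = 16×39/121 = 5.16 V. With the source grounded, V_GS = V_G = 5.16 V.
Assume saturation: I_D = (k_n/2)(V_GS − V_t)² = (0.3/2)×(5.16 − 1.3)² = 0.15×3.86² = 2.23 mA.
V_DS = V_DD − I_D·R_D = 16 − 2.23×2.2 = 11.1 V.
Saturation requires V_DS ≥ V_GS − V_t = 3.86 V; 11.1 ≥ 3.86 ✓.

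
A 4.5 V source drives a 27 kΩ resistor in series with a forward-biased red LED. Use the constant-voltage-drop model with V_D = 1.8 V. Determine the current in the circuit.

KVL around the loop: 4.5 = V_D + I·R = 1.8 + I × 27 kΩ.
So I = (4.5 − 1.8) / 27 kΩ = 2.7 / 27 = 0.1 mA.

I ≈ 0.1 mA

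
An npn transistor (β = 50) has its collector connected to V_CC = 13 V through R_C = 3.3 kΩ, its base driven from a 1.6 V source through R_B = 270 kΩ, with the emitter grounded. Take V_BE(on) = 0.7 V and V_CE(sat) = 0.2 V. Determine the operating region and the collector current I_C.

active; I_C ≈ 0.17 mA

Assume active. Base-emitter loop: I_B = (V_BB − V_BE)/R_B = (1.6 − 0.7)/270 = 0.00333 mA.
I_C = β·I_B = 50×0.00333 = 0.167 mA.
V_CE = V_CC − I_C·R_C = 13 − 0.167×3.3 = 12.4 V > V_CE(sat), so the active-region assumption holds.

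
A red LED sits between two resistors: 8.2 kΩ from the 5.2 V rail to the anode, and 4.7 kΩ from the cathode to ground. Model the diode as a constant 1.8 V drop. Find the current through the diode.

I ≈ 0.26 mA

The two resistors are in series with the diode, so KVL gives 5.2 = I·8.2 + 1.8 + I·4.7.
I = (5.2 − 1.8) / (8.2 + 4.7) kΩ = 3.4 / 12.9 = 0.264 mA.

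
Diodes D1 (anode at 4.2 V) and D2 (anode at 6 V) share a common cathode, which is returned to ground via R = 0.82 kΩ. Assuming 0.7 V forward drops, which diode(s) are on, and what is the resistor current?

Assume both conduct. Then node N would need to be at both 4.2−0.7 = 3.5 V and 6−0.7 = 5.3 V, which is impossible.
Assume only D2 conducts: V_N = 6 − 0.7 = 5.3 V, so I_R = 5.3/0.82 = 6.46 mA.
Check D1: its anode-to-cathode voltage is 4.2 − 5.3 = -1.1 V < 0.7 V, so it is off. The assumption is consistent.

Only D2 conducts; I_R ≈ 6.5 mA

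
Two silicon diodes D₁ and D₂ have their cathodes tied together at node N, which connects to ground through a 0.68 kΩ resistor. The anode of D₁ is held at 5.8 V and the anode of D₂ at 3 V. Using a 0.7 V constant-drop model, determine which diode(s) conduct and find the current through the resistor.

Only D₁ conducts; I_R ≈ 7.5 mA

Assume both conduct. Then node N would need to be at both 5.8−0.7 = 5.1 V and 3−0.7 = 2.3 V, which is impossible.
Assume only D₁ conducts: V_N = 5.8 − 0.7 = 5.1 V, so I_R = 5.1/0.68 = 7.5 mA.
Check D₂: its anode-to-cathode voltage is 3 − 5.1 = -2.1 V < 0.7 V, so it is off. The assumption is consistent.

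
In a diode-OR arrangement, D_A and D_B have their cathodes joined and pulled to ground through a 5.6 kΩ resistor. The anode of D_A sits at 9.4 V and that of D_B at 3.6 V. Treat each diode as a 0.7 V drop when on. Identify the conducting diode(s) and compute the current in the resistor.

Assume both conduct. Then node N would need to be at both 9.4−0.7 = 8.7 V and 3.6−0.7 = 2.9 V, which is impossible.
Assume only D_A conducts: V_N = 9.4 − 0.7 = 8.7 V, so I_R = 8.7/5.6 = 1.55 mA.
Check D_B: its anode-to-cathode voltage is 3.6 − 8.7 = -5.1 V < 0.7 V, so it is off. The assumption is consistent.

Only D_A conducts; I_R ≈ 1.6 mA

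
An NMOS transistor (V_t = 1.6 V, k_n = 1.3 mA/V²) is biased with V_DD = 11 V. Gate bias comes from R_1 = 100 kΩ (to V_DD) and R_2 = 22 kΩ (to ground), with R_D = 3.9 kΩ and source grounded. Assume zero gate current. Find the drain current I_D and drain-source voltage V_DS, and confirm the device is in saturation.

I_D ≈ 0.096 mA, V_DS ≈ 11 V

V_G = V_DD·R_2/(R_1+R_2) = 11×22/122 = 1.98 V. With the source grounded, V_GS = V_G = 1.98 V.
Assume saturation: I_D = (k_n/2)(V_GS − V_t)² = (1.3/2)×(1.98 − 1.6)² = 0.65×0.384² = 0.0957 mA.
V_DS = V_DD − I_D·R_D = 11 − 0.0957×3.9 = 10.6 V.
Saturation requires V_DS ≥ V_GS − V_t = 0.384 V; 10.6 ≥ 0.384 ✓.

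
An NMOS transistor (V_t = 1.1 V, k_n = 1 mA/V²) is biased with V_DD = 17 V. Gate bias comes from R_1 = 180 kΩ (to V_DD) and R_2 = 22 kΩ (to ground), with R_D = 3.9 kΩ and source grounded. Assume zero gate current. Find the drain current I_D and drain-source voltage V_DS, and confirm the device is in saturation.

V_G = V_DD·R_2/(R_1+R_2) = 17×22/202 = 1.85 V. With the source grounded, V_GS = V_G = 1.85 V.
Assume saturation: I_D = (k_n/2)(V_GS − V_t)² = (1/2)×(1.85 − 1.1)² = 0.5×0.751² = 0.282 mA.
V_DS = V_DD − I_D·R_D = 17 − 0.282×3.9 = 15.9 V.
Saturation requires V_DS ≥ V_GS − V_t = 0.751 V; 15.9 ≥ 0.751 ✓.

I_D ≈ 0.28 mA, V_DS ≈ 16 V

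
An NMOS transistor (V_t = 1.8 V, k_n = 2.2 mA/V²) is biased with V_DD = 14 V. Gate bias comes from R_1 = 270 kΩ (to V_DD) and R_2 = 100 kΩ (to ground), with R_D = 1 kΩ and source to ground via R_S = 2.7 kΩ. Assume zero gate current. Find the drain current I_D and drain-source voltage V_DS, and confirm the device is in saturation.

I_D ≈ 0.49 mA, V_DS ≈ 12 V

V_G = V_DD·R_2/(R_1+R_2) = 14×100/370 = 3.78 V.
Assume saturation: I_D = (k_n/2)(V_GS − V_t)² with V_GS = V_G − I_D·R_S = 3.78 − 2.7·I_D.
Substituting gives 8.02·I_D² − 12.8·I_D + 4.33 = 0, with roots I_D = 0.488 or 1.11 mA.
The root I_D = 1.11 mA gives V_GS = 0.797 V ≤ V_t, so take I_D = 0.488 mA.
Then V_GS = 2.47 V and V_DS = V_DD − I_D(R_D+R_S) = 14 − 0.488×3.7 = 12.2 V.
Saturation requires V_DS ≥ V_GS − V_t = 0.666 V; 12.2 ≥ 0.666 ✓.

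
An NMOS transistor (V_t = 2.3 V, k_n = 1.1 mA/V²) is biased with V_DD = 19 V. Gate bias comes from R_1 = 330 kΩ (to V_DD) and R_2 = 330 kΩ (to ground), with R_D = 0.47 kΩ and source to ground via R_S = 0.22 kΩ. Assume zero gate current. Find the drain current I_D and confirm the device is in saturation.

I_D ≈ 12 mA

V_G = V_DD·R_2/(R_1+R_2) = 19×330/660 = 9.5 V.
Assume saturation: I_D = (k_n/2)(V_GS − V_t)² with V_GS = V_G − I_D·R_S = 9.5 − 0.22·I_D.
Substituting gives 0.0266·I_D² − 2.74·I_D + 28.5 = 0, with roots I_D = 11.7 or 91.3 mA.
The root I_D = 91.3 mA gives V_GS = -10.6 V ≤ V_t, so take I_D = 11.7 mA.
Then V_GS = 6.92 V and V_DS = V_DD − I_D(R_D+R_S) = 19 − 11.7×0.69 = 10.9 V.
Saturation requires V_DS ≥ V_GS − V_t = 4.62 V; 10.9 ≥ 4.62 ✓.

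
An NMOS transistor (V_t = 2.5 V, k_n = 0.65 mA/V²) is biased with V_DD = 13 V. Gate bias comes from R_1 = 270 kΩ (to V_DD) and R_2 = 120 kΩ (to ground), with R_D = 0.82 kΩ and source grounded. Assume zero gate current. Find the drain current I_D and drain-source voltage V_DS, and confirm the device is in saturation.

V_G = V_DD·R_2/(R_1+R_2) = 13×120/390 = 4 V. With the source grounded, V_GS = V_G = 4 V.
Assume saturation: I_D = (k_n/2)(V_GS − V_t)² = (0.65/2)×(4 − 2.5)² = 0.325×1.5² = 0.731 mA.
V_DS = V_DD − I_D·R_D = 13 − 0.731×0.82 = 12.4 V.
Saturation requires V_DS ≥ V_GS − V_t = 1.5 V; 12.4 ≥ 1.5 ✓.

I_D ≈ 0.73 mA, V_DS ≈ 12 V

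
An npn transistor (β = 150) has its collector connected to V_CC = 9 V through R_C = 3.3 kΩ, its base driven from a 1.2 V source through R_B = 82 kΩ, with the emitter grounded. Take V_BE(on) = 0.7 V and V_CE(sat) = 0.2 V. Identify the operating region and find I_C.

active; I_C ≈ 0.91 mA

Assume active. Base-emitter loop: I_B = (V_BB − V_BE)/R_B = (1.2 − 0.7)/82 = 0.0061 mA.
I_C = β·I_B = 150×0.0061 = 0.915 mA.
V_CE = V_CC − I_C·R_C = 9 − 0.915×3.3 = 5.98 V > V_CE(sat), so the active-region assumption holds.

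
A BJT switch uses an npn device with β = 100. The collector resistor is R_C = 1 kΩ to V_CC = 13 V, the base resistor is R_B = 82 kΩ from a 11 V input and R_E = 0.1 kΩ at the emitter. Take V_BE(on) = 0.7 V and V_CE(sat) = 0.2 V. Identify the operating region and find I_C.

active; I_C ≈ 11 mA

Assume active. Base-emitter loop: I_B = (V_BB − V_BE)/(R_B + (β+1)R_E) = (11 − 0.7)/(82 + 101×0.1) = 0.112 mA.
I_C = β·I_B = 100×0.112 = 11.2 mA.
V_CE = V_CC − I_C·R_C − I_E·R_E = 13 − 11.2×1 − 11.3×0.1 = 0.687 V > V_CE(sat), so the active-region assumption holds.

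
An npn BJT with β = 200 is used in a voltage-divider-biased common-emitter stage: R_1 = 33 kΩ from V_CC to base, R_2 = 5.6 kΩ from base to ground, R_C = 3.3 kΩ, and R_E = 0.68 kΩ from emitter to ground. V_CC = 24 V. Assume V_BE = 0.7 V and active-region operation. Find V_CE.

Thevenize the base divider: V_Th = V_CC·R_2/(R_1+R_2) = 24×5.6/38.6 = 3.48 V, R_Th = R_1‖R_2 = 4.79 kΩ.
Base-emitter loop: V_Th = I_B·R_Th + V_BE + (β+1)I_B·R_E, so I_B = (3.48 − 0.7) / (4.79 + 201×0.68) = 0.0197 mA.
I_C = β·I_B = 200×0.0197 = 3.93 mA, and I_E = (β+1)I_B = 3.95 mA.
V_CE = V_CC − I_C·R_C − I_E·R_E = 24 − 3.93×3.3 − 3.95×0.68 = 8.33 V.
V_CE = 8.33 V > 0.2 V confirms active-region operation.

V_CE ≈ 8.3 V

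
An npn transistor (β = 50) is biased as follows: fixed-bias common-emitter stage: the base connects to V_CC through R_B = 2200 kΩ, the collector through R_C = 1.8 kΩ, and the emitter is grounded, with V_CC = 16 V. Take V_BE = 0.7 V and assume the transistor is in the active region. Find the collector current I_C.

I_C ≈ 0.35 mA

Base loop: V_CC = I_B·R_B + V_BE, so I_B = (16 − 0.7)/2200 kΩ = 0.00695 mA.
In the active region I_C = β·I_B = 50 × 0.00695 = 0.348 mA.
Collector loop: V_CE = V_CC − I_C·R_C = 16 − 0.348×1.8 = 15.4 V.
Since V_CE = 15.4 V > V_CE(sat) ≈ 0.2 V, the transistor is in the active region as assumed.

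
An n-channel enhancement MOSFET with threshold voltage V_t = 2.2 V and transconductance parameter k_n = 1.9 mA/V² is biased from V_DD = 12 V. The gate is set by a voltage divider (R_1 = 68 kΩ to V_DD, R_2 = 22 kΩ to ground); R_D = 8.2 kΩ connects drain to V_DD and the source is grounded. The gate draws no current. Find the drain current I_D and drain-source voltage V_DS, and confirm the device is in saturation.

V_G = V_DD·R_2/(R_1+R_2) = 12×22/90 = 2.93 V. With the source grounded, V_GS = V_G = 2.93 V.
Assume saturation: I_D = (k_n/2)(V_GS − V_t)² = (1.9/2)×(2.93 − 2.2)² = 0.95×0.733² = 0.511 mA.
V_DS = V_DD − I_D·R_D = 12 − 0.511×8.2 = 7.81 V.
Saturation requires V_DS ≥ V_GS − V_t = 0.733 V; 7.81 ≥ 0.733 ✓.

I_D ≈ 0.51 mA, V_DS ≈ 7.8 V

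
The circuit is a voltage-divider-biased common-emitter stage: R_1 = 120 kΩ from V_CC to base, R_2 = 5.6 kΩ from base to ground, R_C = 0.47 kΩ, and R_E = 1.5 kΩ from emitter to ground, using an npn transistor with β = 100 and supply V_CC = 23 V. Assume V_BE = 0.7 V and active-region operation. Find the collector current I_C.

I_C ≈ 0.21 mA

Thevenize the base divider: V_Th = V_CC·R_2/(R_1+R_2) = 23×5.6/126 = 1.03 V, R_Th = R_1‖R_2 = 5.35 kΩ.
Base-emitter loop: V_Th = I_B·R_Th + V_BE + (β+1)I_B·R_E, so I_B = (1.03 − 0.7) / (5.35 + 101×1.5) = 0.00208 mA.
I_C = β·I_B = 100×0.00208 = 0.208 mA, and I_E = (β+1)I_B = 0.21 mA.
V_CE = V_CC − I_C·R_C − I_E·R_E = 23 − 0.208×0.47 − 0.21×1.5 = 22.6 V.
V_CE = 22.6 V > 0.2 V confirms active-region operation.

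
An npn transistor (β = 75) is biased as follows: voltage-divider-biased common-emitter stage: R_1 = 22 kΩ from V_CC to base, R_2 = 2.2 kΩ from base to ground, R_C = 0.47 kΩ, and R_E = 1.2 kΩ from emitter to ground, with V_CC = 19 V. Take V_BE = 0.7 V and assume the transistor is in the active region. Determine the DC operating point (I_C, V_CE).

Thevenize the base divider: V_Th = V_CC·R_2/(R_1+R_2) = 19×2.2/24.2 = 1.73 V, R_Th = R_1‖R_2 = 2 kΩ.
Base-emitter loop: V_Th = I_B·R_Th + V_BE + (β+1)I_B·R_E, so I_B = (1.73 − 0.7) / (2 + 76×1.2) = 0.011 mA.
I_C = β·I_B = 75×0.011 = 0.827 mA, and I_E = (β+1)I_B = 0.838 mA.
V_CE = V_CC − I_C·R_C − I_E·R_E = 19 − 0.827×0.47 − 0.838×1.2 = 17.6 V.
V_CE = 17.6 V > 0.2 V confirms active-region operation.

I_C ≈ 0.83 mA, V_CE ≈ 18 V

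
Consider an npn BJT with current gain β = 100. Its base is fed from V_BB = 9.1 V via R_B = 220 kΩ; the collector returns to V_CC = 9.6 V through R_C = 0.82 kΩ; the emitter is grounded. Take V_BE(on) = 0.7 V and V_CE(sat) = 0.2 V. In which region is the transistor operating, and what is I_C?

active; I_C ≈ 3.8 mA

Assume active. Base-emitter loop: I_B = (V_BB − V_BE)/R_B = (9.1 − 0.7)/220 = 0.0382 mA.
I_C = β·I_B = 100×0.0382 = 3.82 mA.
V_CE = V_CC − I_C·R_C = 9.6 − 3.82×0.82 = 6.47 V > V_CE(sat), so the active-region assumption holds.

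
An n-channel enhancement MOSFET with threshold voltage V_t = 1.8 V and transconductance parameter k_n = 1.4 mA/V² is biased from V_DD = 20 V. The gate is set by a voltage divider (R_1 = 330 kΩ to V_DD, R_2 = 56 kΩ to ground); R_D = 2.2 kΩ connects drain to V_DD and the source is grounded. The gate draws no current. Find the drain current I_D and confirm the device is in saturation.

I_D ≈ 0.85 mA

V_G = V_DD·R_2/(R_1+R_2) = 20×56/386 = 2.9 V. With the source grounded, V_GS = V_G = 2.9 V.
Assume saturation: I_D = (k_n/2)(V_GS − V_t)² = (1.4/2)×(2.9 − 1.8)² = 0.7×1.1² = 0.849 mA.
V_DS = V_DD − I_D·R_D = 20 − 0.849×2.2 = 18.1 V.
Saturation requires V_DS ≥ V_GS − V_t = 1.1 V; 18.1 ≥ 1.1 ✓.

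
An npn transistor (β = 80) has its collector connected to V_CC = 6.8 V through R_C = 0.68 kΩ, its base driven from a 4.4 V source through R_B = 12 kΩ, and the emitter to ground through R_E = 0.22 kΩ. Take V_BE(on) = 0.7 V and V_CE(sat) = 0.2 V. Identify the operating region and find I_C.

saturation; I_C ≈ 7.3 mA

Assume active: I_B = (4.4 − 0.7)/(12 + 81×0.22) = 0.124 mA, I_C = β·I_B = 9.93 mA.
Then V_CE = 6.8 − 9.93×0.68 − 10.1×0.22 = -2.16 V < 0.2 V — the active assumption fails.
Re-solve with V_CE = 0.2 V. KCL at the emitter: V_E/R_E = (V_BB−0.7−V_E)/R_B + (V_CC−0.2−V_E)/R_C, giving V_E = 1.64 V.
I_C = (V_CC − 0.2 − V_E)/R_C = (6.6 − 1.64)/0.68 = 7.29 mA.
Check: I_B = (3.7 − 1.64)/12 = 0.172 mA, and β·I_B = 13.7 mA > I_C, confirming saturation.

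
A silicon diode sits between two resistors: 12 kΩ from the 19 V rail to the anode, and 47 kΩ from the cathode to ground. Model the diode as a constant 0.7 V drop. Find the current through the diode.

I ≈ 0.31 mA

The two resistors are in series with the diode, so KVL gives 19 = I·12 + 0.7 + I·47.
I = (19 − 0.7) / (12 + 47) kΩ = 18.3 / 59 = 0.31 mA.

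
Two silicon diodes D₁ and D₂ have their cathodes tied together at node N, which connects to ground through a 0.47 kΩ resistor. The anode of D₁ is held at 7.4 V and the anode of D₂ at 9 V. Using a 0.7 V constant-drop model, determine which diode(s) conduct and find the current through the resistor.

Only D₂ conducts; I_R ≈ 18 mA

Assume both conduct. Then node N would need to be at both 7.4−0.7 = 6.7 V and 9−0.7 = 8.3 V, which is impossible.
Assume only D₂ conducts: V_N = 9 − 0.7 = 8.3 V, so I_R = 8.3/0.47 = 17.7 mA.
Check D₁: its anode-to-cathode voltage is 7.4 − 8.3 = -0.9 V < 0.7 V, so it is off. The assumption is consistent.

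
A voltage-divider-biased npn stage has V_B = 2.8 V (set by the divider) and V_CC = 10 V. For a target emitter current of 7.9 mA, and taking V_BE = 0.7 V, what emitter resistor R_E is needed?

R_E ≈ 0.27 kΩ

V_E = V_B − V_BE = 2.8 − 0.7 = 2.1 V.
R_E = V_E / I_E = 2.1 / 7.9 = 0.266 kΩ.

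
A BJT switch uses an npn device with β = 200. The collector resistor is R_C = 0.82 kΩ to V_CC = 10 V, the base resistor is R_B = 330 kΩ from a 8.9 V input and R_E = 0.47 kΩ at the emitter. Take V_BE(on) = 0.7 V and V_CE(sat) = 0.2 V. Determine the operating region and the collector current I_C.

Assume active. Base-emitter loop: I_B = (V_BB − V_BE)/(R_B + (β+1)R_E) = (8.9 − 0.7)/(330 + 201×0.47) = 0.0193 mA.
I_C = β·I_B = 200×0.0193 = 3.86 mA.
V_CE = V_CC − I_C·R_C − I_E·R_E = 10 − 3.86×0.82 − 3.88×0.47 = 5.01 V > V_CE(sat), so the active-region assumption holds.

active; I_C ≈ 3.9 mA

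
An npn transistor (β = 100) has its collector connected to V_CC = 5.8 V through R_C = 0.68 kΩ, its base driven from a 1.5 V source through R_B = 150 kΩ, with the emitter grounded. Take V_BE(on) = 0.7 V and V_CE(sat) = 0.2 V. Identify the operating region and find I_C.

Assume active. Base-emitter loop: I_B = (V_BB − V_BE)/R_B = (1.5 − 0.7)/150 = 0.00533 mA.
I_C = β·I_B = 100×0.00533 = 0.533 mA.
V_CE = V_CC − I_C·R_C = 5.8 − 0.533×0.68 = 5.44 V > V_CE(sat), so the active-region assumption holds.

active; I_C ≈ 0.53 mA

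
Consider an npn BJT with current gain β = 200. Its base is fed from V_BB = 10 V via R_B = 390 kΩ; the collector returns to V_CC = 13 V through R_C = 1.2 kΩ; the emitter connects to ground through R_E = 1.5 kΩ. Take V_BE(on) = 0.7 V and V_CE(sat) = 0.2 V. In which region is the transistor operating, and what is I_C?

active; I_C ≈ 2.7 mA

Assume active. Base-emitter loop: I_B = (V_BB − V_BE)/(R_B + (β+1)R_E) = (10 − 0.7)/(390 + 201×1.5) = 0.0134 mA.
I_C = β·I_B = 200×0.0134 = 2.69 mA.
V_CE = V_CC − I_C·R_C − I_E·R_E = 13 − 2.69×1.2 − 2.7×1.5 = 5.72 V > V_CE(sat), so the active-region assumption holds.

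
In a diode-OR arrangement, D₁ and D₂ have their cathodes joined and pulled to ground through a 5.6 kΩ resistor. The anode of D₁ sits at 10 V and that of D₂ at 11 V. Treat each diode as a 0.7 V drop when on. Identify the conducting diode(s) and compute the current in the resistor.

Only D₂ conducts; I_R ≈ 1.8 mA

Assume both conduct. Then node N would need to be at both 10−0.7 = 9.3 V and 11−0.7 = 10.3 V, which is impossible.
Assume only D₂ conducts: V_N = 11 − 0.7 = 10.3 V, so I_R = 10.3/5.6 = 1.84 mA.
Check D₁: its anode-to-cathode voltage is 10 − 10.3 = -0.3 V < 0.7 V, so it is off. The assumption is consistent.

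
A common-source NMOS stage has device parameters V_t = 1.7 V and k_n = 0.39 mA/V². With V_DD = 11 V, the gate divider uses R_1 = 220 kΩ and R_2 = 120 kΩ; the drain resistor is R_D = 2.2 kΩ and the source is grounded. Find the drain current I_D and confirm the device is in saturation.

V_G = V_DD·R_2/(R_1+R_2) = 11×120/340 = 3.88 V. With the source grounded, V_GS = V_G = 3.88 V.
Assume saturation: I_D = (k_n/2)(V_GS − V_t)² = (0.39/2)×(3.88 − 1.7)² = 0.195×2.18² = 0.929 mA.
V_DS = V_DD − I_D·R_D = 11 − 0.929×2.2 = 8.96 V.
Saturation requires V_DS ≥ V_GS − V_t = 2.18 V; 8.96 ≥ 2.18 ✓.

I_D ≈ 0.93 mA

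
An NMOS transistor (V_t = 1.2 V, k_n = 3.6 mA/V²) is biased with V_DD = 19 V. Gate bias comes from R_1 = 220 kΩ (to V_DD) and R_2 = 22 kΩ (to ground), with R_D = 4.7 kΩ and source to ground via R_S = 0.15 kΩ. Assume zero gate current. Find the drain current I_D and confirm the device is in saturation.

I_D ≈ 0.39 mA

V_G = V_DD·R_2/(R_1+R_2) = 19×22/242 = 1.73 V.
Assume saturation: I_D = (k_n/2)(V_GS − V_t)² with V_GS = V_G − I_D·R_S = 1.73 − 0.15·I_D.
Substituting gives 0.0405·I_D² − 1.28·I_D + 0.5 = 0, with roots I_D = 0.394 or 31.3 mA.
The root I_D = 31.3 mA gives V_GS = -2.97 V ≤ V_t, so take I_D = 0.394 mA.
Then V_GS = 1.67 V and V_DS = V_DD − I_D(R_D+R_S) = 19 − 0.394×4.85 = 17.1 V.
Saturation requires V_DS ≥ V_GS − V_t = 0.468 V; 17.1 ≥ 0.468 ✓.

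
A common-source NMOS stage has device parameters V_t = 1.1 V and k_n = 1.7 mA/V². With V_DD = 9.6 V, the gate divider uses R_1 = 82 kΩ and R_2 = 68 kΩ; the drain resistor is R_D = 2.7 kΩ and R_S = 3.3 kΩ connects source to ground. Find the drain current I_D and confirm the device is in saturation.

V_G = V_DD·R_2/(R_1+R_2) = 9.6×68/150 = 4.35 V.
Assume saturation: I_D = (k_n/2)(V_GS − V_t)² with V_GS = V_G − I_D·R_S = 4.35 − 3.3·I_D.
Substituting gives 9.26·I_D² − 19.2·I_D + 8.99 = 0, with roots I_D = 0.709 or 1.37 mA.
The root I_D = 1.37 mA gives V_GS = -0.17 V ≤ V_t, so take I_D = 0.709 mA.
Then V_GS = 2.01 V and V_DS = V_DD − I_D(R_D+R_S) = 9.6 − 0.709×6 = 5.35 V.
Saturation requires V_DS ≥ V_GS − V_t = 0.913 V; 5.35 ≥ 0.913 ✓.

I_D ≈ 0.71 mA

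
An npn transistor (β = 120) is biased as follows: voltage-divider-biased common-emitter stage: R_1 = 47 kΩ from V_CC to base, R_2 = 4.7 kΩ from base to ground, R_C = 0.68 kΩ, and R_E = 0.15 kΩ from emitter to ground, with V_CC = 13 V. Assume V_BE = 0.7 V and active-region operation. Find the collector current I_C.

Thevenize the base divider: V_Th = V_CC·R_2/(R_1+R_2) = 13×4.7/51.7 = 1.18 V, R_Th = R_1‖R_2 = 4.27 kΩ.
Base-emitter loop: V_Th = I_B·R_Th + V_BE + (β+1)I_B·R_E, so I_B = (1.18 − 0.7) / (4.27 + 121×0.15) = 0.0215 mA.
I_C = β·I_B = 120×0.0215 = 2.58 mA, and I_E = (β+1)I_B = 2.6 mA.
V_CE = V_CC − I_C·R_C − I_E·R_E = 13 − 2.58×0.68 − 2.6×0.15 = 10.9 V.
V_CE = 10.9 V > 0.2 V confirms active-region operation.

I_C ≈ 2.6 mA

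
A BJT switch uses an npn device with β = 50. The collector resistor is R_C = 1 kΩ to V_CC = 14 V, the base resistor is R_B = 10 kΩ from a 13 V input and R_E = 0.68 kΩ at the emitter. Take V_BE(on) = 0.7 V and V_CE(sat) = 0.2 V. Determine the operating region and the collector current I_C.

saturation; I_C ≈ 8 mA

Assume active: I_B = (13 − 0.7)/(10 + 51×0.68) = 0.275 mA, I_C = β·I_B = 13.8 mA.
Then V_CE = 14 − 13.8×1 − 14×0.68 = -9.31 V < 0.2 V — the active assumption fails.
Re-solve with V_CE = 0.2 V. KCL at the emitter: V_E/R_E = (V_BB−0.7−V_E)/R_B + (V_CC−0.2−V_E)/R_C, giving V_E = 5.85 V.
I_C = (V_CC − 0.2 − V_E)/R_C = (13.8 − 5.85)/1 = 7.95 mA.
Check: I_B = (12.3 − 5.85)/10 = 0.645 mA, and β·I_B = 32.3 mA > I_C, confirming saturation.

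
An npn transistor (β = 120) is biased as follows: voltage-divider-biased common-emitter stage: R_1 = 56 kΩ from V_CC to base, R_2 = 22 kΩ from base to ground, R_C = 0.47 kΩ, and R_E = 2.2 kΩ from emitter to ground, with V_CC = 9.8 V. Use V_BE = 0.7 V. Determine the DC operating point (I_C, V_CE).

Thevenize the base divider: V_Th = V_CC·R_2/(R_1+R_2) = 9.8×22/78 = 2.76 V, R_Th = R_1‖R_2 = 15.8 kΩ.
Base-emitter loop: V_Th = I_B·R_Th + V_BE + (β+1)I_B·R_E, so I_B = (2.76 − 0.7) / (15.8 + 121×2.2) = 0.00732 mA.
I_C = β·I_B = 120×0.00732 = 0.878 mA, and I_E = (β+1)I_B = 0.886 mA.
V_CE = V_CC − I_C·R_C − I_E·R_E = 9.8 − 0.878×0.47 − 0.886×2.2 = 7.44 V.
V_CE = 7.44 V > 0.2 V confirms active-region operation.

I_C ≈ 0.88 mA, V_CE ≈ 7.4 V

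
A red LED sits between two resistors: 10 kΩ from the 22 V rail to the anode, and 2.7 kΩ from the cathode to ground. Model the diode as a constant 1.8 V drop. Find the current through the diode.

I ≈ 1.6 mA

The two resistors are in series with the diode, so KVL gives 22 = I·10 + 1.8 + I·2.7.
I = (22 − 1.8) / (10 + 2.7) kΩ = 20.2 / 12.7 = 1.59 mA.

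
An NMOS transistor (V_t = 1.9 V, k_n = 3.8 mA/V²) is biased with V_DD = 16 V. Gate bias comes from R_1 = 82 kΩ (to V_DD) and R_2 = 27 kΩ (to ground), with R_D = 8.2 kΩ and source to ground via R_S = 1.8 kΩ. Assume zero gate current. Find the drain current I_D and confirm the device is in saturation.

V_G = V_DD·R_2/(R_1+R_2) = 16×27/109 = 3.96 V.
Assume saturation: I_D = (k_n/2)(V_GS − V_t)² with V_GS = V_G − I_D·R_S = 3.96 − 1.8·I_D.
Substituting gives 6.16·I_D² − 15.1·I_D + 8.09 = 0, with roots I_D = 0.788 or 1.67 mA.
The root I_D = 1.67 mA gives V_GS = 0.963 V ≤ V_t, so take I_D = 0.788 mA.
Then V_GS = 2.54 V and V_DS = V_DD − I_D(R_D+R_S) = 16 − 0.788×10 = 8.12 V.
Saturation requires V_DS ≥ V_GS − V_t = 0.644 V; 8.12 ≥ 0.644 ✓.

I_D ≈ 0.79 mA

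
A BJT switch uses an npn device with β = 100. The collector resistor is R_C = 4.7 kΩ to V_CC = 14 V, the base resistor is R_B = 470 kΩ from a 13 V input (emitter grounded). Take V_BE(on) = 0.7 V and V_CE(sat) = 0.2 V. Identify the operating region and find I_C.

active; I_C ≈ 2.6 mA

Assume active. Base-emitter loop: I_B = (V_BB − V_BE)/R_B = (13 − 0.7)/470 = 0.0262 mA.
I_C = β·I_B = 100×0.0262 = 2.62 mA.
V_CE = V_CC − I_C·R_C = 14 − 2.62×4.7 = 1.7 V > V_CE(sat), so the active-region assumption holds.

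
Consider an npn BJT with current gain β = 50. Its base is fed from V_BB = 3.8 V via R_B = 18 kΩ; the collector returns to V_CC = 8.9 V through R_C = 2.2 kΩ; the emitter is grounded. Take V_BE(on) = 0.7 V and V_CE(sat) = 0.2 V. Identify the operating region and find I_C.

saturation; I_C ≈ 4 mA

Assume active: I_B = (3.8 − 0.7)/18 = 0.172 mA, giving I_C = β·I_B = 8.61 mA.
But then V_CE = 8.9 − 8.61×2.2 = -10 V < V_CE(sat) = 0.2 V — impossible in the active region.
So the transistor is saturated. With V_CE = 0.2 V, I_C = (V_CC − 0.2)/R_C = 8.7/2.2 = 3.95 mA.
Check: β·I_B = 8.61 mA > I_C = 3.95 mA, confirming saturation.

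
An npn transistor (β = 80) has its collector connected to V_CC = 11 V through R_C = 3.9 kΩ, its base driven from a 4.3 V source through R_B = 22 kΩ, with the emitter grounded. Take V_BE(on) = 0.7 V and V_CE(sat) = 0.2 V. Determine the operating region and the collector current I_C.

saturation; I_C ≈ 2.8 mA

Assume active: I_B = (4.3 − 0.7)/22 = 0.164 mA, giving I_C = β·I_B = 13.1 mA.
But then V_CE = 11 − 13.1×3.9 = -40.1 V < V_CE(sat) = 0.2 V — impossible in the active region.
So the transistor is saturated. With V_CE = 0.2 V, I_C = (V_CC − 0.2)/R_C = 10.8/3.9 = 2.77 mA.
Check: β·I_B = 13.1 mA > I_C = 2.77 mA, confirming saturation.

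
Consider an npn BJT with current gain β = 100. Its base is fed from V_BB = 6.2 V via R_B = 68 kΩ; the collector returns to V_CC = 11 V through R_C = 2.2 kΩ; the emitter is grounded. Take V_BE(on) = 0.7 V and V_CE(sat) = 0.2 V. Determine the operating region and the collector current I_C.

saturation; I_C ≈ 4.9 mA

Assume active: I_B = (6.2 − 0.7)/68 = 0.0809 mA, giving I_C = β·I_B = 8.09 mA.
But then V_CE = 11 − 8.09×2.2 = -6.79 V < V_CE(sat) = 0.2 V — impossible in the active region.
So the transistor is saturated. With V_CE = 0.2 V, I_C = (V_CC − 0.2)/R_C = 10.8/2.2 = 4.91 mA.
Check: β·I_B = 8.09 mA > I_C = 4.91 mA, confirming saturation.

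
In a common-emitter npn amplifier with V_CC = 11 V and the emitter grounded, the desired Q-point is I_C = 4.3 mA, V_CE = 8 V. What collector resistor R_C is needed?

R_C ≈ 0.7 kΩ

Collector loop: V_CC = I_C·R_C + V_CE.
R_C = (V_CC − V_CE)/I_C = (11 − 8)/4.3 = 0.698 kΩ.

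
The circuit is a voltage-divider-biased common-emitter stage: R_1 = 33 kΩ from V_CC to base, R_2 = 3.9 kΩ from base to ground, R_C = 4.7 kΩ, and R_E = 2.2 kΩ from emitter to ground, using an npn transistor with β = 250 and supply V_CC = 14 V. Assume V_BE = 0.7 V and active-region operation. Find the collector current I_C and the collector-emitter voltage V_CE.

I_C ≈ 0.35 mA, V_CE ≈ 12 V

Thevenize the base divider: V_Th = V_CC·R_2/(R_1+R_2) = 14×3.9/36.9 = 1.48 V, R_Th = R_1‖R_2 = 3.49 kΩ.
Base-emitter loop: V_Th = I_B·R_Th + V_BE + (β+1)I_B·R_E, so I_B = (1.48 − 0.7) / (3.49 + 251×2.2) = 0.0014 mA.
I_C = β·I_B = 250×0.0014 = 0.351 mA, and I_E = (β+1)I_B = 0.352 mA.
V_CE = V_CC − I_C·R_C − I_E·R_E = 14 − 0.351×4.7 − 0.352×2.2 = 11.6 V.
V_CE = 11.6 V > 0.2 V confirms active-region operation.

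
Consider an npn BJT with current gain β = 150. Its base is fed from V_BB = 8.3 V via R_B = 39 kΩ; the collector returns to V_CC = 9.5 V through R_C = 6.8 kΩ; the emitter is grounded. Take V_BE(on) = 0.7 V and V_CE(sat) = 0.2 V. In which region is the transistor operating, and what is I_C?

saturation; I_C ≈ 1.4 mA

Assume active: I_B = (8.3 − 0.7)/39 = 0.195 mA, giving I_C = β·I_B = 29.2 mA.
But then V_CE = 9.5 − 29.2×6.8 = -189 V < V_CE(sat) = 0.2 V — impossible in the active region.
So the transistor is saturated. With V_CE = 0.2 V, I_C = (V_CC − 0.2)/R_C = 9.3/6.8 = 1.37 mA.
Check: β·I_B = 29.2 mA > I_C = 1.37 mA, confirming saturation.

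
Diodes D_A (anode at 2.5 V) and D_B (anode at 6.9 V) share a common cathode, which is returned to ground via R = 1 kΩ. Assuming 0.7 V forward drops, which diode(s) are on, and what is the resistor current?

Only D_B conducts; I_R ≈ 6.2 mA

Assume both conduct. Then node N would need to be at both 2.5−0.7 = 1.8 V and 6.9−0.7 = 6.2 V, which is impossible.
Assume only D_B conducts: V_N = 6.9 − 0.7 = 6.2 V, so I_R = 6.2/1 = 6.2 mA.
Check D_A: its anode-to-cathode voltage is 2.5 − 6.2 = -3.7 V < 0.7 V, so it is off. The assumption is consistent.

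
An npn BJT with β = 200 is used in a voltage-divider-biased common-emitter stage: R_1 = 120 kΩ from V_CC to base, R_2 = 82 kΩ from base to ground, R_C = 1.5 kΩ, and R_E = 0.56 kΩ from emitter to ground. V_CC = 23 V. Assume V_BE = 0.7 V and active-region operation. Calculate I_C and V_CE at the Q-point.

Thevenize the base divider: V_Th = V_CC·R_2/(R_1+R_2) = 23×82/202 = 9.34 V, R_Th = R_1‖R_2 = 48.7 kΩ.
Base-emitter loop: V_Th = I_B·R_Th + V_BE + (β+1)I_B·R_E, so I_B = (9.34 − 0.7) / (48.7 + 201×0.56) = 0.0536 mA.
I_C = β·I_B = 200×0.0536 = 10.7 mA, and I_E = (β+1)I_B = 10.8 mA.
V_CE = V_CC − I_C·R_C − I_E·R_E = 23 − 10.7×1.5 − 10.8×0.56 = 0.906 V.
V_CE = 0.906 V > 0.2 V confirms active-region operation.

I_C ≈ 11 mA, V_CE ≈ 0.91 V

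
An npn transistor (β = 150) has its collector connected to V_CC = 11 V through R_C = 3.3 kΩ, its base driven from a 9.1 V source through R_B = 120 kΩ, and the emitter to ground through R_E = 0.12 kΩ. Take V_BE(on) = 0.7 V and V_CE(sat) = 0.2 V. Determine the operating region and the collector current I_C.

Assume active: I_B = (9.1 − 0.7)/(120 + 151×0.12) = 0.0608 mA, I_C = β·I_B = 9.12 mA.
Then V_CE = 11 − 9.12×3.3 − 9.18×0.12 = -20.2 V < 0.2 V — the active assumption fails.
Re-solve with V_CE = 0.2 V. KCL at the emitter: V_E/R_E = (V_BB−0.7−V_E)/R_B + (V_CC−0.2−V_E)/R_C, giving V_E = 0.387 V.
I_C = (V_CC − 0.2 − V_E)/R_C = (10.8 − 0.387)/3.3 = 3.16 mA.
Check: I_B = (8.4 − 0.387)/120 = 0.0668 mA, and β·I_B = 10 mA > I_C, confirming saturation.

saturation; I_C ≈ 3.2 mA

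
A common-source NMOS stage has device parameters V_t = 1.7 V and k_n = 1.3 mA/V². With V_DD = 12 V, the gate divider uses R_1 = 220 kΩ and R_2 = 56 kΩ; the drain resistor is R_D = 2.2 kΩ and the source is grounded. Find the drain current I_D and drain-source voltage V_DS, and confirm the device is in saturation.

V_G = V_DD·R_2/(R_1+R_2) = 12×56/276 = 2.43 V. With the source grounded, V_GS = V_G = 2.43 V.
Assume saturation: I_D = (k_n/2)(V_GS − V_t)² = (1.3/2)×(2.43 − 1.7)² = 0.65×0.735² = 0.351 mA.
V_DS = V_DD − I_D·R_D = 12 − 0.351×2.2 = 11.2 V.
Saturation requires V_DS ≥ V_GS − V_t = 0.735 V; 11.2 ≥ 0.735 ✓.

I_D ≈ 0.35 mA, V_DS ≈ 11 V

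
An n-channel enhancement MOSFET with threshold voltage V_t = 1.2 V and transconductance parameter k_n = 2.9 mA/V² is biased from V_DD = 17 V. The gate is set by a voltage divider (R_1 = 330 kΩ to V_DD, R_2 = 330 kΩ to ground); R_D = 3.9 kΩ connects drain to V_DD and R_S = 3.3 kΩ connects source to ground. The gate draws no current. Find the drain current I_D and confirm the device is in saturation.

I_D ≈ 1.9 mA

V_G = V_DD·R_2/(R_1+R_2) = 17×330/660 = 8.5 V.
Assume saturation: I_D = (k_n/2)(V_GS − V_t)² with V_GS = V_G − I_D·R_S = 8.5 − 3.3·I_D.
Substituting gives 15.8·I_D² − 70.9·I_D + 77.3 = 0, with roots I_D = 1.87 or 2.62 mA.
The root I_D = 2.62 mA gives V_GS = -0.144 V ≤ V_t, so take I_D = 1.87 mA.
Then V_GS = 2.34 V and V_DS = V_DD − I_D(R_D+R_S) = 17 − 1.87×7.2 = 3.55 V.
Saturation requires V_DS ≥ V_GS − V_t = 1.14 V; 3.55 ≥ 1.14 ✓.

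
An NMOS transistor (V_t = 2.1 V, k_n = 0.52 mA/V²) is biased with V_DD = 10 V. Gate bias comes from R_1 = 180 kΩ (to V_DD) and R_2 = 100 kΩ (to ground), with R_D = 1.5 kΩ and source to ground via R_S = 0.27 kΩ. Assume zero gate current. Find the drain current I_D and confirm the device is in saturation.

V_G = V_DD·R_2/(R_1+R_2) = 10×100/280 = 3.57 V.
Assume saturation: I_D = (k_n/2)(V_GS − V_t)² with V_GS = V_G − I_D·R_S = 3.57 − 0.27·I_D.
Substituting gives 0.019·I_D² − 1.21·I_D + 0.563 = 0, with roots I_D = 0.47 or 63.2 mA.
The root I_D = 63.2 mA gives V_GS = -13.5 V ≤ V_t, so take I_D = 0.47 mA.
Then V_GS = 3.44 V and V_DS = V_DD − I_D(R_D+R_S) = 10 − 0.47×1.77 = 9.17 V.
Saturation requires V_DS ≥ V_GS − V_t = 1.34 V; 9.17 ≥ 1.34 ✓.

I_D ≈ 0.47 mA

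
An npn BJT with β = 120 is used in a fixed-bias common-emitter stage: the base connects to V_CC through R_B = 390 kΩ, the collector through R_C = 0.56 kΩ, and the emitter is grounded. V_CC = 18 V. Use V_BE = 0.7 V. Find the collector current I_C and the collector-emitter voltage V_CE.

Base loop: V_CC = I_B·R_B + V_BE, so I_B = (18 − 0.7)/390 kΩ = 0.0444 mA.
In the active region I_C = β·I_B = 120 × 0.0444 = 5.32 mA.
Collector loop: V_CE = V_CC − I_C·R_C = 18 − 5.32×0.56 = 15 V.
Since V_CE = 15 V > V_CE(sat) ≈ 0.2 V, the transistor is in the active region as assumed.

I_C ≈ 5.3 mA, V_CE ≈ 15 V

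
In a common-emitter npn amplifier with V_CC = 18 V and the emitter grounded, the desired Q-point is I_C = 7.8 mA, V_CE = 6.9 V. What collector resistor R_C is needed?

Collector loop: V_CC = I_C·R_C + V_CE.
R_C = (V_CC − V_CE)/I_C = (18 − 6.9)/7.8 = 1.42 kΩ.

R_C ≈ 1.4 kΩ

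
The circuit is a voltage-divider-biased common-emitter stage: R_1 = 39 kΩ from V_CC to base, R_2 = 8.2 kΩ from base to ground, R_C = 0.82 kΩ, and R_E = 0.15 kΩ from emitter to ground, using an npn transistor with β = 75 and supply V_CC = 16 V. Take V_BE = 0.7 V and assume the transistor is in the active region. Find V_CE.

V_CE ≈ 7.7 V

Thevenize the base divider: V_Th = V_CC·R_2/(R_1+R_2) = 16×8.2/47.2 = 2.78 V, R_Th = R_1‖R_2 = 6.78 kΩ.
Base-emitter loop: V_Th = I_B·R_Th + V_BE + (β+1)I_B·R_E, so I_B = (2.78 − 0.7) / (6.78 + 76×0.15) = 0.114 mA.
I_C = β·I_B = 75×0.114 = 8.58 mA, and I_E = (β+1)I_B = 8.7 mA.
V_CE = V_CC − I_C·R_C − I_E·R_E = 16 − 8.58×0.82 − 8.7×0.15 = 7.66 V.
V_CE = 7.66 V > 0.2 V confirms active-region operation.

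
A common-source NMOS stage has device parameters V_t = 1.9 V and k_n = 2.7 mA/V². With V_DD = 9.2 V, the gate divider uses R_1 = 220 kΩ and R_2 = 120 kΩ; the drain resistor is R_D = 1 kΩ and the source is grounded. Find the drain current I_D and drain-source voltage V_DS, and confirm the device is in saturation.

I_D ≈ 2.4 mA, V_DS ≈ 6.8 V

V_G = V_DD·R_2/(R_1+R_2) = 9.2×120/340 = 3.25 V. With the source grounded, V_GS = V_G = 3.25 V.
Assume saturation: I_D = (k_n/2)(V_GS − V_t)² = (2.7/2)×(3.25 − 1.9)² = 1.35×1.35² = 2.45 mA.
V_DS = V_DD − I_D·R_D = 9.2 − 2.45×1 = 6.75 V.
Saturation requires V_DS ≥ V_GS − V_t = 1.35 V; 6.75 ≥ 1.35 ✓.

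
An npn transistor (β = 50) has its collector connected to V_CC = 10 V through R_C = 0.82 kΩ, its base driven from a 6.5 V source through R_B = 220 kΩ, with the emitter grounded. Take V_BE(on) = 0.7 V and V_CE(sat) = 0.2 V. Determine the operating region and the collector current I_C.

Assume active. Base-emitter loop: I_B = (V_BB − V_BE)/R_B = (6.5 − 0.7)/220 = 0.0264 mA.
I_C = β·I_B = 50×0.0264 = 1.32 mA.
V_CE = V_CC − I_C·R_C = 10 − 1.32×0.82 = 8.92 V > V_CE(sat), so the active-region assumption holds.

active; I_C ≈ 1.3 mA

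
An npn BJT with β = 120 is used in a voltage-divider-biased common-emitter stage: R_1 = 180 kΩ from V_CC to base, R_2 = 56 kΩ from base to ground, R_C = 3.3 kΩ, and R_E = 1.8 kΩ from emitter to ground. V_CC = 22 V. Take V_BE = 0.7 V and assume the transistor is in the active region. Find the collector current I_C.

I_C ≈ 2.1 mA

Thevenize the base divider: V_Th = V_CC·R_2/(R_1+R_2) = 22×56/236 = 5.22 V, R_Th = R_1‖R_2 = 42.7 kΩ.
Base-emitter loop: V_Th = I_B·R_Th + V_BE + (β+1)I_B·R_E, so I_B = (5.22 − 0.7) / (42.7 + 121×1.8) = 0.0174 mA.
I_C = β·I_B = 120×0.0174 = 2.08 mA, and I_E = (β+1)I_B = 2.1 mA.
V_CE = V_CC − I_C·R_C − I_E·R_E = 22 − 2.08×3.3 − 2.1×1.8 = 11.3 V.
V_CE = 11.3 V > 0.2 V confirms active-region operation.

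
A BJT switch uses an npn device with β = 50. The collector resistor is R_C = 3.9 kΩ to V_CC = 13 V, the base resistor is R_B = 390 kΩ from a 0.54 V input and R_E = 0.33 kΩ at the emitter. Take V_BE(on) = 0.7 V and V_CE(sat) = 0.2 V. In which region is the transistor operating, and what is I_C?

cutoff; I_C ≈ 0

V_BB = 0.54 V ≤ V_BE(on) = 0.7 V, so the base-emitter junction is not forward biased.
The transistor is in cutoff: I_B = I_C = 0.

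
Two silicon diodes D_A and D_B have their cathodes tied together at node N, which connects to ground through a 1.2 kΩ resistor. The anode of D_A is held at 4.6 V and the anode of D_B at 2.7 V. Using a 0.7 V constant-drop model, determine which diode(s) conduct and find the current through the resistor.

Assume both conduct. Then node N would need to be at both 4.6−0.7 = 3.9 V and 2.7−0.7 = 2 V, which is impossible.
Assume only D_A conducts: V_N = 4.6 − 0.7 = 3.9 V, so I_R = 3.9/1.2 = 3.25 mA.
Check D_B: its anode-to-cathode voltage is 2.7 − 3.9 = -1.2 V < 0.7 V, so it is off. The assumption is consistent.

Only D_A conducts; I_R ≈ 3.2 mA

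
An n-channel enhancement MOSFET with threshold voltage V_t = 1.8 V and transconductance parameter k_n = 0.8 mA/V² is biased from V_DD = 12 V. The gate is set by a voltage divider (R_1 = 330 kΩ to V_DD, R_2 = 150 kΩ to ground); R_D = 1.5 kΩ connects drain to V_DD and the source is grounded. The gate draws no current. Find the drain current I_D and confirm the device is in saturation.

V_G = V_DD·R_2/(R_1+R_2) = 12×150/480 = 3.75 V. With the source grounded, V_GS = V_G = 3.75 V.
Assume saturation: I_D = (k_n/2)(V_GS − V_t)² = (0.8/2)×(3.75 − 1.8)² = 0.4×1.95² = 1.52 mA.
V_DS = V_DD − I_D·R_D = 12 − 1.52×1.5 = 9.72 V.
Saturation requires V_DS ≥ V_GS − V_t = 1.95 V; 9.72 ≥ 1.95 ✓.

I_D ≈ 1.5 mA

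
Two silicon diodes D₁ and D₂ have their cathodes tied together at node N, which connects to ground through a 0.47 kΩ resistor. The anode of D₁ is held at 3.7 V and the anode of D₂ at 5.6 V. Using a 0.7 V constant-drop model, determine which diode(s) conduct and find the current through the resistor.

Only D₂ conducts; I_R ≈ 10 mA

Assume both conduct. Then node N would need to be at both 3.7−0.7 = 3 V and 5.6−0.7 = 4.9 V, which is impossible.
Assume only D₂ conducts: V_N = 5.6 − 0.7 = 4.9 V, so I_R = 4.9/0.47 = 10.4 mA.
Check D₁: its anode-to-cathode voltage is 3.7 − 4.9 = -1.2 V < 0.7 V, so it is off. The assumption is consistent.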